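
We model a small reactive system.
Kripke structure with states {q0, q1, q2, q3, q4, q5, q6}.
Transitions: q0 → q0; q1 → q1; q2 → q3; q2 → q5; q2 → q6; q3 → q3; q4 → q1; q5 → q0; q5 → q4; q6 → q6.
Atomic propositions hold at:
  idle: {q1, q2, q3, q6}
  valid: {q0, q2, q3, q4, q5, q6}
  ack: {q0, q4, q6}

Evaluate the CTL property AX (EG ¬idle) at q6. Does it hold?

Sat(¬idle) = {q0, q4, q5}
EG ¬idle: greatest fixpoint, start Z0 = {q0, q4, q5}, keep only states in Sat with some successor in Z. Z1 = {q0, q5}; fixed.
Sat(EG ¬idle) = {q0, q5}
Sat(AX (EG ¬idle)) = {s : every successor in {q0, q5}} = {q0}
q6 ∉ Sat(AX (EG ¬idle)) = {q0}, so the formula does not hold at q6.

No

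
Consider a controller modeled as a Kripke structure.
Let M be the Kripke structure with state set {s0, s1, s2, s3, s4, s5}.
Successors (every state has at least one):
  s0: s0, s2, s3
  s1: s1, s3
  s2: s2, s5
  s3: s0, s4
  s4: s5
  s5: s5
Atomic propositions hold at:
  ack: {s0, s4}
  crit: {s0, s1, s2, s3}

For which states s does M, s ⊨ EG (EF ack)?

{s0, s1, s3}

EF ack: least fixpoint, start Z0 = {s0, s4}, add states with some successor in Z. Z1 = {s0, s3, s4}; Z2 = {s0, s1, s3, s4}; fixed.
Sat(EF ack) = {s0, s1, s3, s4}
EG (EF ack): greatest fixpoint, start Z0 = {s0, s1, s3, s4}, keep only states in Sat with some successor in Z. Z1 = {s0, s1, s3}; fixed.
Sat(EG (EF ack)) = {s0, s1, s3}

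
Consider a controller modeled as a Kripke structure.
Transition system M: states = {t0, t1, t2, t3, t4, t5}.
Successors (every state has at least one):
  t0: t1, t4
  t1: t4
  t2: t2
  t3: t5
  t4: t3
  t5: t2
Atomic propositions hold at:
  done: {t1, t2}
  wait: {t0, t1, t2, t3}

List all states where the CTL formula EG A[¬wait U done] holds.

{t2, t5}

Sat(¬wait) = {t4, t5}
A[¬wait U done]: least fixpoint, start Z0 = Sat(done) = {t1, t2}, add states in Sat(¬wait) with every successor in Z. Z1 = {t1, t2, t5}; fixed.
Sat(A[¬wait U done]) = {t1, t2, t5}
EG A[¬wait U done]: greatest fixpoint, start Z0 = {t1, t2, t5}, keep only states in Sat with some successor in Z. Z1 = {t2, t5}; fixed.
Sat(EG A[¬wait U done]) = {t2, t5}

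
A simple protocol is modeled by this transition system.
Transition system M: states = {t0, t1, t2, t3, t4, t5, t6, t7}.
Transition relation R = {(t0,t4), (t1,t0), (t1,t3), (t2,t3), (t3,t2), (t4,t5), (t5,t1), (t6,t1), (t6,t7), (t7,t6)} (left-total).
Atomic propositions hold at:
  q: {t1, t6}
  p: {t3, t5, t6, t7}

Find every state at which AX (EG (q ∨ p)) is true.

{t7}

Sat(q ∨ p) = {t1, t3, t5, t6, t7}
EG (q ∨ p): greatest fixpoint, start Z0 = {t1, t3, t5, t6, t7}, keep only states in Sat with some successor in Z. Z1 = {t1, t5, t6, t7}; Z2 = {t5, t6, t7}; Z3 = {t6, t7}; fixed.
Sat(EG (q ∨ p)) = {t6, t7}
Sat(AX (EG (q ∨ p))) = {s : every successor in {t6, t7}} = {t7}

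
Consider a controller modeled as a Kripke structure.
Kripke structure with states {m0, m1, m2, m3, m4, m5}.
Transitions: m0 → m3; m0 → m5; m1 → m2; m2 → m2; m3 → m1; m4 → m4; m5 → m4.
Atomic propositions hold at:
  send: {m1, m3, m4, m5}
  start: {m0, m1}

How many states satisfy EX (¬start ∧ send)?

Sat(¬start) = {m2, m3, m4, m5}
Sat(¬start ∧ send) = {m3, m4, m5}
Sat(EX (¬start ∧ send)) = {s : some successor in {m3, m4, m5}} = {m0, m4, m5}
|Sat(EX (¬start ∧ send))| = |{m0, m4, m5}| = 3.

3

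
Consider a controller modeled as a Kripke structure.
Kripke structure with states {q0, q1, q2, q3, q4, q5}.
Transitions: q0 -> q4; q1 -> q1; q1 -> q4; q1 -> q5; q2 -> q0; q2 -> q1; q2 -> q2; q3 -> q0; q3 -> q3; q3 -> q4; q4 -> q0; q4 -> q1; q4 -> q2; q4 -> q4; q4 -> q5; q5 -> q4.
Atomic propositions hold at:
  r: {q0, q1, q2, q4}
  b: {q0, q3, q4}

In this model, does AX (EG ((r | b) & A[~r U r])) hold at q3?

Sat(r | b) = {q0, q1, q2, q3, q4}
Sat(~r) = {q3, q5}
A[~r U r]: least fixpoint, start Z0 = Sat(r) = {q0, q1, q2, q4}, add states in Sat(~r) with every successor in Z. Z1 = {q0, q1, q2, q4, q5}; fixed.
Sat(A[~r U r]) = {q0, q1, q2, q4, q5}
Sat((r | b) & A[~r U r]) = {q0, q1, q2, q4}
EG ((r | b) & A[~r U r]): greatest fixpoint, start Z0 = {q0, q1, q2, q4}, keep only states in Sat with some successor in Z. Already a fixed point.
Sat(EG ((r | b) & A[~r U r])) = {q0, q1, q2, q4}
Sat(AX (EG ((r | b) & A[~r U r]))) = {s : every successor in {q0, q1, q2, q4}} = {q0, q2, q5}
q3 ∉ Sat(AX (EG ((r | b) & A[~r U r]))) = {q0, q2, q5}, so the formula does not hold at q3.

No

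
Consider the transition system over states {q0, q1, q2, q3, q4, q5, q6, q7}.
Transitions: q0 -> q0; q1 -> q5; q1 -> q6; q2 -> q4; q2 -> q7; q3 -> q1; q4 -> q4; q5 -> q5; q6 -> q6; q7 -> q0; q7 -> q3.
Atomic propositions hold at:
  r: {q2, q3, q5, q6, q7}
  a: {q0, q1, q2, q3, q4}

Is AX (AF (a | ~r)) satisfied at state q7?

Yes

Sat(~r) = {q0, q1, q4}
Sat(a | ~r) = {q0, q1, q2, q3, q4}
AF (a | ~r): least fixpoint, start Z0 = {q0, q1, q2, q3, q4}, add states with every successor in Z. Z1 = {q0, q1, q2, q3, q4, q7}; fixed.
Sat(AF (a | ~r)) = {q0, q1, q2, q3, q4, q7}
Sat(AX (AF (a | ~r))) = {s : every successor in {q0, q1, q2, q3, q4, q7}} = {q0, q2, q3, q4, q7}
q7 ∈ Sat(AX (AF (a | ~r))) = {q0, q2, q3, q4, q7}, so the formula holds at q7.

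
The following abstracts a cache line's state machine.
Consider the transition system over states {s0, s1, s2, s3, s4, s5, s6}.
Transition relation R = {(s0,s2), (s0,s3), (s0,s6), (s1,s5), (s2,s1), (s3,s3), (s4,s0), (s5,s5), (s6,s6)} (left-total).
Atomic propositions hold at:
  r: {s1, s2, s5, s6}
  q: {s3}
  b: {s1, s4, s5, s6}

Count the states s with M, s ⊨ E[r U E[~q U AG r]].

6

Sat(~q) = {s0, s1, s2, s4, s5, s6}
AG r: greatest fixpoint, start Z0 = {s1, s2, s5, s6}, keep only states in Sat with every successor in Z. Already a fixed point.
Sat(AG r) = {s1, s2, s5, s6}
E[~q U AG r]: least fixpoint, start Z0 = Sat(AG r) = {s1, s2, s5, s6}, add states in Sat(~q) with some successor in Z. Z1 = {s0, s1, s2, s5, s6}; Z2 = {s0, s1, s2, s4, s5, s6}; fixed.
Sat(E[~q U AG r]) = {s0, s1, s2, s4, s5, s6}
E[r U E[~q U AG r]]: least fixpoint, start Z0 = Sat(E[~q U AG r]) = {s0, s1, s2, s4, s5, s6}, add states in Sat(r) with some successor in Z. Already a fixed point.
Sat(E[r U E[~q U AG r]]) = {s0, s1, s2, s4, s5, s6}
|Sat(E[r U E[~q U AG r]])| = |{s0, s1, s2, s4, s5, s6}| = 6.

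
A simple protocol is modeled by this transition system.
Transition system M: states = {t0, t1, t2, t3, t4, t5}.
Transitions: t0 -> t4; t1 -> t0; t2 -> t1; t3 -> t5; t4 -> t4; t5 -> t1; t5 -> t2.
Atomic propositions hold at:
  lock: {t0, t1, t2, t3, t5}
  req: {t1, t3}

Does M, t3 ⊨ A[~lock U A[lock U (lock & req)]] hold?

Sat(~lock) = {t4}
Sat(lock & req) = {t1, t3}
A[lock U (lock & req)]: least fixpoint, start Z0 = Sat((lock & req)) = {t1, t3}, add states in Sat(lock) with every successor in Z. Z1 = {t1, t2, t3}; Z2 = {t1, t2, t3, t5}; fixed.
Sat(A[lock U (lock & req)]) = {t1, t2, t3, t5}
A[~lock U A[lock U (lock & req)]]: least fixpoint, start Z0 = Sat(A[lock U (lock & req)]) = {t1, t2, t3, t5}, add states in Sat(~lock) with every successor in Z. Already a fixed point.
Sat(A[~lock U A[lock U (lock & req)]]) = {t1, t2, t3, t5}
t3 ∈ Sat(A[~lock U A[lock U (lock & req)]]) = {t1, t2, t3, t5}, so the formula holds at t3.

Yes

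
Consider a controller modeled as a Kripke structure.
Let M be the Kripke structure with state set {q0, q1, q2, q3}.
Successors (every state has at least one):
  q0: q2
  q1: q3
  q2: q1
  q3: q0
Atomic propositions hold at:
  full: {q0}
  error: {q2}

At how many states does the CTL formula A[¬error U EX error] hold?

3

Sat(¬error) = {q0, q1, q3}
Sat(EX error) = {s : some successor in {q2}} = {q0}
A[¬error U EX error]: least fixpoint, start Z0 = Sat(EX error) = {q0}, add states in Sat(¬error) with every successor in Z. Z1 = {q0, q3}; Z2 = {q0, q1, q3}; fixed.
Sat(A[¬error U EX error]) = {q0, q1, q3}
|Sat(A[¬error U EX error])| = |{q0, q1, q3}| = 3.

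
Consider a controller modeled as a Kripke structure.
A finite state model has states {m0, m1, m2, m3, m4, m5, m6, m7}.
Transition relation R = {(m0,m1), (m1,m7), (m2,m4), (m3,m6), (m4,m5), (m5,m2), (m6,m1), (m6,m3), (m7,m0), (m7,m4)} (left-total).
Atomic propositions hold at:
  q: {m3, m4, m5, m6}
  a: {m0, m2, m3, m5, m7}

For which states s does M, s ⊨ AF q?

{m2, m3, m4, m5, m6}

AF q: least fixpoint, start Z0 = {m3, m4, m5, m6}, add states with every successor in Z. Z1 = {m2, m3, m4, m5, m6}; fixed.
Sat(AF q) = {m2, m3, m4, m5, m6}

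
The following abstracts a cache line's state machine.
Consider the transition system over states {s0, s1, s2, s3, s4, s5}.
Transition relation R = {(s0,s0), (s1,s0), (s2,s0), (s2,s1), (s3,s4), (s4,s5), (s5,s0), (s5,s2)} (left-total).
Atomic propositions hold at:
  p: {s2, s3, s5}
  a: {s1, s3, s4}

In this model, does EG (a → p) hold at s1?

Sat(a → p) = {s0, s2, s3, s5}
EG (a → p): greatest fixpoint, start Z0 = {s0, s2, s3, s5}, keep only states in Sat with some successor in Z. Z1 = {s0, s2, s5}; fixed.
Sat(EG (a → p)) = {s0, s2, s5}
s1 ∉ Sat(EG (a → p)) = {s0, s2, s5}, so the formula does not hold at s1.

No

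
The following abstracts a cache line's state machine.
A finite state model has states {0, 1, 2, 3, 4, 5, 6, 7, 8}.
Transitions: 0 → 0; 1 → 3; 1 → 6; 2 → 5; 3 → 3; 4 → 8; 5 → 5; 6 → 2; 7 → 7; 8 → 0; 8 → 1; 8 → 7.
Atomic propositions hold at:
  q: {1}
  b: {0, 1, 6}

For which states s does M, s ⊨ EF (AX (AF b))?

AF b: least fixpoint, start Z0 = {0, 1, 6}, add states with every successor in Z. Already a fixed point.
Sat(AF b) = {0, 1, 6}
Sat(AX (AF b)) = {s : every successor in {0, 1, 6}} = {0}
EF (AX (AF b)): least fixpoint, start Z0 = {0}, add states with some successor in Z. Z1 = {0, 8}; Z2 = {0, 4, 8}; fixed.
Sat(EF (AX (AF b))) = {0, 4, 8}

{0, 4, 8}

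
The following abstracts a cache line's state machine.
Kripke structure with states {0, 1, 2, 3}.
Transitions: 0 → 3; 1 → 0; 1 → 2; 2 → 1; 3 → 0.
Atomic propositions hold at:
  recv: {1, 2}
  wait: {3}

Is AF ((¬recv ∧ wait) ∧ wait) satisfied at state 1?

No

Sat(¬recv) = {0, 3}
Sat(¬recv ∧ wait) = {3}
Sat((¬recv ∧ wait) ∧ wait) = {3}
AF ((¬recv ∧ wait) ∧ wait): least fixpoint, start Z0 = {3}, add states with every successor in Z. Z1 = {0, 3}; fixed.
Sat(AF ((¬recv ∧ wait) ∧ wait)) = {0, 3}
1 ∉ Sat(AF ((¬recv ∧ wait) ∧ wait)) = {0, 3}, so the formula does not hold at 1.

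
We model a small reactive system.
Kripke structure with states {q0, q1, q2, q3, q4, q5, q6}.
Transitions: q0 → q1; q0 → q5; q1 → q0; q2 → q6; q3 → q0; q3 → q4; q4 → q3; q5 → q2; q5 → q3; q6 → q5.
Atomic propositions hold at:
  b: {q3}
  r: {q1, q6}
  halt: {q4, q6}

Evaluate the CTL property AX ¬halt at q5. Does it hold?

Sat(¬halt) = {q0, q1, q2, q3, q5}
Sat(AX ¬halt) = {s : every successor in {q0, q1, q2, q3, q5}} = {q0, q1, q4, q5, q6}
q5 ∈ Sat(AX ¬halt) = {q0, q1, q4, q5, q6}, so the formula holds at q5.

Yes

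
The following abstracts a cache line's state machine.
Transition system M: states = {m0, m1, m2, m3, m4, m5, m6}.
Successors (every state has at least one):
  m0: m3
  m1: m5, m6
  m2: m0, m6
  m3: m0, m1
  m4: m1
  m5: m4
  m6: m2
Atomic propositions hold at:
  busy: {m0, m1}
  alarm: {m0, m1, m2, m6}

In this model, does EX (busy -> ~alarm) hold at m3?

No

Sat(~alarm) = {m3, m4, m5}
Sat(busy -> ~alarm) = {m2, m3, m4, m5, m6}
Sat(EX (busy -> ~alarm)) = {s : some successor in {m2, m3, m4, m5, m6}} = {m0, m1, m2, m5, m6}
m3 ∉ Sat(EX (busy -> ~alarm)) = {m0, m1, m2, m5, m6}, so the formula does not hold at m3.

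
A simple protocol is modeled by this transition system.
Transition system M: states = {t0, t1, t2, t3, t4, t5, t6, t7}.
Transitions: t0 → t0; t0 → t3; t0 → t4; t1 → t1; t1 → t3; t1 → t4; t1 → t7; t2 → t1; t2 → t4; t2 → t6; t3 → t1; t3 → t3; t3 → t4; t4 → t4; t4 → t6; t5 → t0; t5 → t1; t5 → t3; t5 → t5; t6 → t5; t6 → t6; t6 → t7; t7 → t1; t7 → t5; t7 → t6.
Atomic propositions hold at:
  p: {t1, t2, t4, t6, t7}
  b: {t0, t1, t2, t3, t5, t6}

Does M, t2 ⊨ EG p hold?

Yes

EG p: greatest fixpoint, start Z0 = {t1, t2, t4, t6, t7}, keep only states in Sat with some successor in Z. Already a fixed point.
Sat(EG p) = {t1, t2, t4, t6, t7}
t2 ∈ Sat(EG p) = {t1, t2, t4, t6, t7}, so the formula holds at t2.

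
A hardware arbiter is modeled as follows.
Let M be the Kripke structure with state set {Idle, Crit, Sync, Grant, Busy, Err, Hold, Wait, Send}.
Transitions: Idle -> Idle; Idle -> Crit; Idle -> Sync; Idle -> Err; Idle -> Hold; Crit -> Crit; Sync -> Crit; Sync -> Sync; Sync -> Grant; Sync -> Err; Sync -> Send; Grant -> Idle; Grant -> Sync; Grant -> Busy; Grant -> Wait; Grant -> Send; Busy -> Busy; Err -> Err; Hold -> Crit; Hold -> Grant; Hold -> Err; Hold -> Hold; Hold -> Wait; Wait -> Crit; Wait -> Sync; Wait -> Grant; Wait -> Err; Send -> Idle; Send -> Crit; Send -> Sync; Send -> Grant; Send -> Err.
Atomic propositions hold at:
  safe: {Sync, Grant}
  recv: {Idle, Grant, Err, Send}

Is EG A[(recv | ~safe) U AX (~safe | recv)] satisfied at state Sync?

Sat(~safe) = {Idle, Crit, Busy, Err, Hold, Wait, Send}
Sat(recv | ~safe) = {Idle, Crit, Grant, Busy, Err, Hold, Wait, Send}
Sat(~safe | recv) = {Idle, Crit, Grant, Busy, Err, Hold, Wait, Send}
Sat(AX (~safe | recv)) = {s : every successor in {Idle, Crit, Grant, Busy, Err, Hold, Wait, Send}} = {Crit, Busy, Err, Hold}
A[(recv | ~safe) U AX (~safe | recv)]: least fixpoint, start Z0 = Sat(AX (~safe | recv)) = {Crit, Busy, Err, Hold}, add states in Sat(recv | ~safe) with every successor in Z. Already a fixed point.
Sat(A[(recv | ~safe) U AX (~safe | recv)]) = {Crit, Busy, Err, Hold}
EG A[(recv | ~safe) U AX (~safe | recv)]: greatest fixpoint, start Z0 = {Crit, Busy, Err, Hold}, keep only states in Sat with some successor in Z. Already a fixed point.
Sat(EG A[(recv | ~safe) U AX (~safe | recv)]) = {Crit, Busy, Err, Hold}
Sync ∉ Sat(EG A[(recv | ~safe) U AX (~safe | recv)]) = {Crit, Busy, Err, Hold}, so the formula does not hold at Sync.

No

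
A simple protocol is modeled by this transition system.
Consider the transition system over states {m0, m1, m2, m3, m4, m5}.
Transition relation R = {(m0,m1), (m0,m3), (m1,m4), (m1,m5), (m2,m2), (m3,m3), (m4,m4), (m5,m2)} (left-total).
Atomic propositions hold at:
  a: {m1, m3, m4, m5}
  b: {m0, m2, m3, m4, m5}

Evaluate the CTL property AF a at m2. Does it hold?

No

AF a: least fixpoint, start Z0 = {m1, m3, m4, m5}, add states with every successor in Z. Z1 = {m0, m1, m3, m4, m5}; fixed.
Sat(AF a) = {m0, m1, m3, m4, m5}
m2 ∉ Sat(AF a) = {m0, m1, m3, m4, m5}, so the formula does not hold at m2.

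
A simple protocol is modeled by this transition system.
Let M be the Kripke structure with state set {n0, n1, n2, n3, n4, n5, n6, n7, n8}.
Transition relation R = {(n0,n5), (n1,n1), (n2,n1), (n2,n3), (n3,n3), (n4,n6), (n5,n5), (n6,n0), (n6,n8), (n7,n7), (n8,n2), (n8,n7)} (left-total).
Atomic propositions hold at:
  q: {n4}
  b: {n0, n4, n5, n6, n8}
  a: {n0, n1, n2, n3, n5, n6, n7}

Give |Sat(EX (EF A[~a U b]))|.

Sat(~a) = {n4, n8}
A[~a U b]: least fixpoint, start Z0 = Sat(b) = {n0, n4, n5, n6, n8}, add states in Sat(~a) with every successor in Z. Already a fixed point.
Sat(A[~a U b]) = {n0, n4, n5, n6, n8}
EF A[~a U b]: least fixpoint, start Z0 = {n0, n4, n5, n6, n8}, add states with some successor in Z. Already a fixed point.
Sat(EF A[~a U b]) = {n0, n4, n5, n6, n8}
Sat(EX (EF A[~a U b])) = {s : some successor in {n0, n4, n5, n6, n8}} = {n0, n4, n5, n6}
|Sat(EX (EF A[~a U b]))| = |{n0, n4, n5, n6}| = 4.

4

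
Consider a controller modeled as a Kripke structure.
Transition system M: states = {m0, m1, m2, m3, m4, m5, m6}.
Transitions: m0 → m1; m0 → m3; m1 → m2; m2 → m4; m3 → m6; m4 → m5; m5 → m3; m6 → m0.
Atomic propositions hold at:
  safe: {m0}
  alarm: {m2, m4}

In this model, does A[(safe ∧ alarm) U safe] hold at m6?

Sat(safe ∧ alarm) = ∅
A[(safe ∧ alarm) U safe]: least fixpoint, start Z0 = Sat(safe) = {m0}, add states in Sat(safe ∧ alarm) with every successor in Z. Already a fixed point.
Sat(A[(safe ∧ alarm) U safe]) = {m0}
m6 ∉ Sat(A[(safe ∧ alarm) U safe]) = {m0}, so the formula does not hold at m6.

No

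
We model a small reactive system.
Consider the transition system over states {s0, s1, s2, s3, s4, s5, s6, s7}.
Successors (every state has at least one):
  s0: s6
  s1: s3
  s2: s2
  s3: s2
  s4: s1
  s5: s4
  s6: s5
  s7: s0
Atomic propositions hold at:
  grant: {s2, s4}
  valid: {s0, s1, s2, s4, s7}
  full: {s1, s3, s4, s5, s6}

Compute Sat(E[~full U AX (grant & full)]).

Sat(~full) = {s0, s2, s7}
Sat(grant & full) = {s4}
Sat(AX (grant & full)) = {s : every successor in {s4}} = {s5}
E[~full U AX (grant & full)]: least fixpoint, start Z0 = Sat(AX (grant & full)) = {s5}, add states in Sat(~full) with some successor in Z. Already a fixed point.
Sat(E[~full U AX (grant & full)]) = {s5}

{s5}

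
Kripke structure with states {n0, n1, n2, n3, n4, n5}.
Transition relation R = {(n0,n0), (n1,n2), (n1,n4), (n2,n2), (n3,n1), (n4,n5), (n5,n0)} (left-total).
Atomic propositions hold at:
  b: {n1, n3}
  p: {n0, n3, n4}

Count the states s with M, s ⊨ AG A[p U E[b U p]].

1

E[b U p]: least fixpoint, start Z0 = Sat(p) = {n0, n3, n4}, add states in Sat(b) with some successor in Z. Z1 = {n0, n1, n3, n4}; fixed.
Sat(E[b U p]) = {n0, n1, n3, n4}
A[p U E[b U p]]: least fixpoint, start Z0 = Sat(E[b U p]) = {n0, n1, n3, n4}, add states in Sat(p) with every successor in Z. Already a fixed point.
Sat(A[p U E[b U p]]) = {n0, n1, n3, n4}
AG A[p U E[b U p]]: greatest fixpoint, start Z0 = {n0, n1, n3, n4}, keep only states in Sat with every successor in Z. Z1 = {n0, n3}; Z2 = {n0}; fixed.
Sat(AG A[p U E[b U p]]) = {n0}
|Sat(AG A[p U E[b U p]])| = |{n0}| = 1.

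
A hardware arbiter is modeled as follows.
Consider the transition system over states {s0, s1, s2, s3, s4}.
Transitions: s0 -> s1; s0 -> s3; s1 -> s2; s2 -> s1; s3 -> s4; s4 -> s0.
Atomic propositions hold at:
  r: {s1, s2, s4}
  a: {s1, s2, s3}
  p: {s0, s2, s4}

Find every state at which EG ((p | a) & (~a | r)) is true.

Sat(p | a) = {s0, s1, s2, s3, s4}
Sat(~a) = {s0, s4}
Sat(~a | r) = {s0, s1, s2, s4}
Sat((p | a) & (~a | r)) = {s0, s1, s2, s4}
EG ((p | a) & (~a | r)): greatest fixpoint, start Z0 = {s0, s1, s2, s4}, keep only states in Sat with some successor in Z. Already a fixed point.
Sat(EG ((p | a) & (~a | r))) = {s0, s1, s2, s4}

{s0, s1, s2, s4}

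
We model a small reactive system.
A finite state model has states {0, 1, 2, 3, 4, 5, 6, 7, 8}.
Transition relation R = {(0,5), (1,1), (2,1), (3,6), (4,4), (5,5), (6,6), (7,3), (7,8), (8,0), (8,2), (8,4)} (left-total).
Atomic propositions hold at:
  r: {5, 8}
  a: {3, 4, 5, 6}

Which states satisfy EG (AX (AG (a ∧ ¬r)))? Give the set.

Sat(¬r) = {0, 1, 2, 3, 4, 6, 7}
Sat(a ∧ ¬r) = {3, 4, 6}
AG (a ∧ ¬r): greatest fixpoint, start Z0 = {3, 4, 6}, keep only states in Sat with every successor in Z. Already a fixed point.
Sat(AG (a ∧ ¬r)) = {3, 4, 6}
Sat(AX (AG (a ∧ ¬r))) = {s : every successor in {3, 4, 6}} = {3, 4, 6}
EG (AX (AG (a ∧ ¬r))): greatest fixpoint, start Z0 = {3, 4, 6}, keep only states in Sat with some successor in Z. Already a fixed point.
Sat(EG (AX (AG (a ∧ ¬r)))) = {3, 4, 6}

{3, 4, 6}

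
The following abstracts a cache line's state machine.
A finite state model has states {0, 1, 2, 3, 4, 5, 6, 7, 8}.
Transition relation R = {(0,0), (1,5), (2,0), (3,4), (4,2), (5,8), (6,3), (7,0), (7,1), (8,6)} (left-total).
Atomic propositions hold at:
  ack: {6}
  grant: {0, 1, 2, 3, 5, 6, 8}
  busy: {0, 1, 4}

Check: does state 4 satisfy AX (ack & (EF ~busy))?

No

Sat(~busy) = {2, 3, 5, 6, 7, 8}
EF ~busy: least fixpoint, start Z0 = {2, 3, 5, 6, 7, 8}, add states with some successor in Z. Z1 = {1, 2, 3, 4, 5, 6, 7, 8}; fixed.
Sat(EF ~busy) = {1, 2, 3, 4, 5, 6, 7, 8}
Sat(ack & (EF ~busy)) = {6}
Sat(AX (ack & (EF ~busy))) = {s : every successor in {6}} = {8}
4 ∉ Sat(AX (ack & (EF ~busy))) = {8}, so the formula does not hold at 4.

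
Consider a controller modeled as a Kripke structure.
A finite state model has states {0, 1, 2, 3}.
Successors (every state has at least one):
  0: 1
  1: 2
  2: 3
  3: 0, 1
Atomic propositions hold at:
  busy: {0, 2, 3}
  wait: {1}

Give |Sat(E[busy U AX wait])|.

Sat(AX wait) = {s : every successor in {1}} = {0}
E[busy U AX wait]: least fixpoint, start Z0 = Sat(AX wait) = {0}, add states in Sat(busy) with some successor in Z. Z1 = {0, 3}; Z2 = {0, 2, 3}; fixed.
Sat(E[busy U AX wait]) = {0, 2, 3}
|Sat(E[busy U AX wait])| = |{0, 2, 3}| = 3.

3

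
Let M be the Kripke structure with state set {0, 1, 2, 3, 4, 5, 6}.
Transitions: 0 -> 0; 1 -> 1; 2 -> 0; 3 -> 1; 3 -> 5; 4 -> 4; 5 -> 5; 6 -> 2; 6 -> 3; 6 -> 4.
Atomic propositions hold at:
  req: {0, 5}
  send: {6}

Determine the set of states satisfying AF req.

AF req: least fixpoint, start Z0 = {0, 5}, add states with every successor in Z. Z1 = {0, 2, 5}; fixed.
Sat(AF req) = {0, 2, 5}

{0, 2, 5}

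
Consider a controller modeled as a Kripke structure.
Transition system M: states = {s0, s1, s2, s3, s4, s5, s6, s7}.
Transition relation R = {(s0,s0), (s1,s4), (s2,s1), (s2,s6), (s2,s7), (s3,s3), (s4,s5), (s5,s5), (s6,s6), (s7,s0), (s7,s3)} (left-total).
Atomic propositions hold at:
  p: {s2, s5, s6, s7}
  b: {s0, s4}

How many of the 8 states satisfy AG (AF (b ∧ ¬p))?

Sat(¬p) = {s0, s1, s3, s4}
Sat(b ∧ ¬p) = {s0, s4}
AF (b ∧ ¬p): least fixpoint, start Z0 = {s0, s4}, add states with every successor in Z. Z1 = {s0, s1, s4}; fixed.
Sat(AF (b ∧ ¬p)) = {s0, s1, s4}
AG (AF (b ∧ ¬p)): greatest fixpoint, start Z0 = {s0, s1, s4}, keep only states in Sat with every successor in Z. Z1 = {s0, s1}; Z2 = {s0}; fixed.
Sat(AG (AF (b ∧ ¬p))) = {s0}
|Sat(AG (AF (b ∧ ¬p)))| = |{s0}| = 1.

1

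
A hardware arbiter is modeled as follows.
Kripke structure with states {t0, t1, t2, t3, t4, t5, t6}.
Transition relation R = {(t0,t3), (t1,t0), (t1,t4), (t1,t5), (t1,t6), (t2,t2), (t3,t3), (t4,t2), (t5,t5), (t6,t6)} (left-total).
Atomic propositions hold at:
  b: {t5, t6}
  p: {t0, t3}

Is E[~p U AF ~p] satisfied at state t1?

Yes

Sat(~p) = {t1, t2, t4, t5, t6}
AF ~p: least fixpoint, start Z0 = {t1, t2, t4, t5, t6}, add states with every successor in Z. Already a fixed point.
Sat(AF ~p) = {t1, t2, t4, t5, t6}
E[~p U AF ~p]: least fixpoint, start Z0 = Sat(AF ~p) = {t1, t2, t4, t5, t6}, add states in Sat(~p) with some successor in Z. Already a fixed point.
Sat(E[~p U AF ~p]) = {t1, t2, t4, t5, t6}
t1 ∈ Sat(E[~p U AF ~p]) = {t1, t2, t4, t5, t6}, so the formula holds at t1.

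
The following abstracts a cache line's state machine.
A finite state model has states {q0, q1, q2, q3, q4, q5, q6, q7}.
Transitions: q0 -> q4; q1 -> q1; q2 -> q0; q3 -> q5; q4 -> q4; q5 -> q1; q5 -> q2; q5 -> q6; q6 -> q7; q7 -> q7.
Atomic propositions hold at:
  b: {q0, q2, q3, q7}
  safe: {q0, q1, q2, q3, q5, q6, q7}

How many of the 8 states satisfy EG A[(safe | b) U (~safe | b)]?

Sat(safe | b) = {q0, q1, q2, q3, q5, q6, q7}
Sat(~safe) = {q4}
Sat(~safe | b) = {q0, q2, q3, q4, q7}
A[(safe | b) U (~safe | b)]: least fixpoint, start Z0 = Sat((~safe | b)) = {q0, q2, q3, q4, q7}, add states in Sat(safe | b) with every successor in Z. Z1 = {q0, q2, q3, q4, q6, q7}; fixed.
Sat(A[(safe | b) U (~safe | b)]) = {q0, q2, q3, q4, q6, q7}
EG A[(safe | b) U (~safe | b)]: greatest fixpoint, start Z0 = {q0, q2, q3, q4, q6, q7}, keep only states in Sat with some successor in Z. Z1 = {q0, q2, q4, q6, q7}; fixed.
Sat(EG A[(safe | b) U (~safe | b)]) = {q0, q2, q4, q6, q7}
|Sat(EG A[(safe | b) U (~safe | b)])| = |{q0, q2, q4, q6, q7}| = 5.

5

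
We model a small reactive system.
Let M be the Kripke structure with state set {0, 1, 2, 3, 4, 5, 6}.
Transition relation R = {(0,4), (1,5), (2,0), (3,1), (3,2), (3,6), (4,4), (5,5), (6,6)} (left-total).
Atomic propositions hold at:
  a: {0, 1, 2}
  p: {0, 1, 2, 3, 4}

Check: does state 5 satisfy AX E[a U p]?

E[a U p]: least fixpoint, start Z0 = Sat(p) = {0, 1, 2, 3, 4}, add states in Sat(a) with some successor in Z. Already a fixed point.
Sat(E[a U p]) = {0, 1, 2, 3, 4}
Sat(AX E[a U p]) = {s : every successor in {0, 1, 2, 3, 4}} = {0, 2, 4}
5 ∉ Sat(AX E[a U p]) = {0, 2, 4}, so the formula does not hold at 5.

No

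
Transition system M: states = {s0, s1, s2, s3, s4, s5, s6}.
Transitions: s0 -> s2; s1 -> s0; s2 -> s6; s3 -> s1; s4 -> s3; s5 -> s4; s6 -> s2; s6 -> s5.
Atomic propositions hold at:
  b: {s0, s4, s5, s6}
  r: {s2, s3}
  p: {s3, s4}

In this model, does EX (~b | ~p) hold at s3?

Sat(~b) = {s1, s2, s3}
Sat(~p) = {s0, s1, s2, s5, s6}
Sat(~b | ~p) = {s0, s1, s2, s3, s5, s6}
Sat(EX (~b | ~p)) = {s : some successor in {s0, s1, s2, s3, s5, s6}} = {s0, s1, s2, s3, s4, s6}
s3 ∈ Sat(EX (~b | ~p)) = {s0, s1, s2, s3, s4, s6}, so the formula holds at s3.

Yes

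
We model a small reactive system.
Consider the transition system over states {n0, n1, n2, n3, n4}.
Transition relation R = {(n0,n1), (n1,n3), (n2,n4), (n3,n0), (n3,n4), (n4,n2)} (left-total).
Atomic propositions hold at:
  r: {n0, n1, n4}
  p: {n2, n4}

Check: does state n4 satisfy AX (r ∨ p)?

Yes

Sat(r ∨ p) = {n0, n1, n2, n4}
Sat(AX (r ∨ p)) = {s : every successor in {n0, n1, n2, n4}} = {n0, n2, n3, n4}
n4 ∈ Sat(AX (r ∨ p)) = {n0, n2, n3, n4}, so the formula holds at n4.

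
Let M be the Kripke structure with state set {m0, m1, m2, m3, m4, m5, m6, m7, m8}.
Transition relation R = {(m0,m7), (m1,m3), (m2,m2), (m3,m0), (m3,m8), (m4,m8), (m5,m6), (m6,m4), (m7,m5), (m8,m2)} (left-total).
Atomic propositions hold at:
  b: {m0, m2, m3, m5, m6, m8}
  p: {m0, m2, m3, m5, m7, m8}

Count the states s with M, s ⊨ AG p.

AG p: greatest fixpoint, start Z0 = {m0, m2, m3, m5, m7, m8}, keep only states in Sat with every successor in Z. Z1 = {m0, m2, m3, m7, m8}; Z2 = {m0, m2, m3, m8}; Z3 = {m2, m3, m8}; Z4 = {m2, m8}; fixed.
Sat(AG p) = {m2, m8}
|Sat(AG p)| = |{m2, m8}| = 2.

2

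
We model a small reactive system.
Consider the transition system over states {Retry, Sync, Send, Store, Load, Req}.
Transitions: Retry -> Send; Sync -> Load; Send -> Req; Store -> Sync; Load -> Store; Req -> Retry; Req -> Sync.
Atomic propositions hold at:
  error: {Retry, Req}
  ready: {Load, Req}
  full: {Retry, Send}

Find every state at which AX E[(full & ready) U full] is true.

Sat(full & ready) = ∅
E[(full & ready) U full]: least fixpoint, start Z0 = Sat(full) = {Retry, Send}, add states in Sat(full & ready) with some successor in Z. Already a fixed point.
Sat(E[(full & ready) U full]) = {Retry, Send}
Sat(AX E[(full & ready) U full]) = {s : every successor in {Retry, Send}} = {Retry}

{Retry}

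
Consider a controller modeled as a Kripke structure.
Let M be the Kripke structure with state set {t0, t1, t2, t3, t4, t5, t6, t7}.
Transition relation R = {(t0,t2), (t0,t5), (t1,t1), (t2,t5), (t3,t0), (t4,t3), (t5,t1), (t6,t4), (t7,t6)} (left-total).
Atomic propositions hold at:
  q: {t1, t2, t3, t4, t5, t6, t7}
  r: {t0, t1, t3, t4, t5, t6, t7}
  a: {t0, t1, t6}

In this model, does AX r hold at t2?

Sat(AX r) = {s : every successor in {t0, t1, t3, t4, t5, t6, t7}} = {t1, t2, t3, t4, t5, t6, t7}
t2 ∈ Sat(AX r) = {t1, t2, t3, t4, t5, t6, t7}, so the formula holds at t2.

Yes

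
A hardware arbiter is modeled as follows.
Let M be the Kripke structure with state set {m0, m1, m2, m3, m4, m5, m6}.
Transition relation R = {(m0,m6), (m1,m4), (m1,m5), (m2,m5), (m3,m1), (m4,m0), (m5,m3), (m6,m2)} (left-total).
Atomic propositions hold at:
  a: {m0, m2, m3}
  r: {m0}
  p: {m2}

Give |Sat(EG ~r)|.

5

Sat(~r) = {m1, m2, m3, m4, m5, m6}
EG ~r: greatest fixpoint, start Z0 = {m1, m2, m3, m4, m5, m6}, keep only states in Sat with some successor in Z. Z1 = {m1, m2, m3, m5, m6}; fixed.
Sat(EG ~r) = {m1, m2, m3, m5, m6}
|Sat(EG ~r)| = |{m1, m2, m3, m5, m6}| = 5.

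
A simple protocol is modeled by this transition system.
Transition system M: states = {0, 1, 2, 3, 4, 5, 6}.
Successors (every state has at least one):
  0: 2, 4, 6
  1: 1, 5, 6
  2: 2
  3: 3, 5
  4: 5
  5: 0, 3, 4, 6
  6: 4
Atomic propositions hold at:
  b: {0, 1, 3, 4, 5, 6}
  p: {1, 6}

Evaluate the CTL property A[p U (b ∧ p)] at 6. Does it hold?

Sat(b ∧ p) = {1, 6}
A[p U (b ∧ p)]: least fixpoint, start Z0 = Sat((b ∧ p)) = {1, 6}, add states in Sat(p) with every successor in Z. Already a fixed point.
Sat(A[p U (b ∧ p)]) = {1, 6}
6 ∈ Sat(A[p U (b ∧ p)]) = {1, 6}, so the formula holds at 6.

Yes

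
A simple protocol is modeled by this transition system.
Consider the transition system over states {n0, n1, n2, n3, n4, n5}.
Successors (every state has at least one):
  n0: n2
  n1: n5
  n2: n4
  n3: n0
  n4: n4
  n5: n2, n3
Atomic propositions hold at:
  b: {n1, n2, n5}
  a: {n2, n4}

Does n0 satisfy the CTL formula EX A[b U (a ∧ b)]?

Yes

Sat(a ∧ b) = {n2}
A[b U (a ∧ b)]: least fixpoint, start Z0 = Sat((a ∧ b)) = {n2}, add states in Sat(b) with every successor in Z. Already a fixed point.
Sat(A[b U (a ∧ b)]) = {n2}
Sat(EX A[b U (a ∧ b)]) = {s : some successor in {n2}} = {n0, n5}
n0 ∈ Sat(EX A[b U (a ∧ b)]) = {n0, n5}, so the formula holds at n0.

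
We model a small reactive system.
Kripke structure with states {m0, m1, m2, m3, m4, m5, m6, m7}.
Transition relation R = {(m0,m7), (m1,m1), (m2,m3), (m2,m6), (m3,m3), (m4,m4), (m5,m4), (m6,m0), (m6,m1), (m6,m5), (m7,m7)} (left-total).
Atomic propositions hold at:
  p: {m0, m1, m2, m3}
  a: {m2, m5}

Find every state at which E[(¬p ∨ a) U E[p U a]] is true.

{m2, m5, m6}

Sat(¬p) = {m4, m5, m6, m7}
Sat(¬p ∨ a) = {m2, m4, m5, m6, m7}
E[p U a]: least fixpoint, start Z0 = Sat(a) = {m2, m5}, add states in Sat(p) with some successor in Z. Already a fixed point.
Sat(E[p U a]) = {m2, m5}
E[(¬p ∨ a) U E[p U a]]: least fixpoint, start Z0 = Sat(E[p U a]) = {m2, m5}, add states in Sat(¬p ∨ a) with some successor in Z. Z1 = {m2, m5, m6}; fixed.
Sat(E[(¬p ∨ a) U E[p U a]]) = {m2, m5, m6}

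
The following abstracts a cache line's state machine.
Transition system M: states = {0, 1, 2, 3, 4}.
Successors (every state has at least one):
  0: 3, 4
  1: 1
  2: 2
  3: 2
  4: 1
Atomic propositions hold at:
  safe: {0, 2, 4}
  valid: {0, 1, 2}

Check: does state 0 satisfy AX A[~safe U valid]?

Sat(~safe) = {1, 3}
A[~safe U valid]: least fixpoint, start Z0 = Sat(valid) = {0, 1, 2}, add states in Sat(~safe) with every successor in Z. Z1 = {0, 1, 2, 3}; fixed.
Sat(A[~safe U valid]) = {0, 1, 2, 3}
Sat(AX A[~safe U valid]) = {s : every successor in {0, 1, 2, 3}} = {1, 2, 3, 4}
0 ∉ Sat(AX A[~safe U valid]) = {1, 2, 3, 4}, so the formula does not hold at 0.

No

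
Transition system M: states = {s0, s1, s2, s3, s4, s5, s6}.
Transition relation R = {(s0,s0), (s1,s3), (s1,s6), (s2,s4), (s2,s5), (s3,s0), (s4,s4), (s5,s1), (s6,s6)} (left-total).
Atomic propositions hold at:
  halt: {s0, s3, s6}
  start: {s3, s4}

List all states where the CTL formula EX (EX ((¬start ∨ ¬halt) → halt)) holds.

{s0, s1, s3, s5, s6}

Sat(¬start) = {s0, s1, s2, s5, s6}
Sat(¬halt) = {s1, s2, s4, s5}
Sat(¬start ∨ ¬halt) = {s0, s1, s2, s4, s5, s6}
Sat((¬start ∨ ¬halt) → halt) = {s0, s3, s6}
Sat(EX ((¬start ∨ ¬halt) → halt)) = {s : some successor in {s0, s3, s6}} = {s0, s1, s3, s6}
Sat(EX (EX ((¬start ∨ ¬halt) → halt))) = {s : some successor in {s0, s1, s3, s6}} = {s0, s1, s3, s5, s6}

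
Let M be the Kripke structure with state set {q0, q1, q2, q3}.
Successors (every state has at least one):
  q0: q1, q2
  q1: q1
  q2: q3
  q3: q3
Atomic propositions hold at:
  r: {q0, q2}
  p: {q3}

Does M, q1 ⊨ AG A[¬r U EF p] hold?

No

Sat(¬r) = {q1, q3}
EF p: least fixpoint, start Z0 = {q3}, add states with some successor in Z. Z1 = {q2, q3}; Z2 = {q0, q2, q3}; fixed.
Sat(EF p) = {q0, q2, q3}
A[¬r U EF p]: least fixpoint, start Z0 = Sat(EF p) = {q0, q2, q3}, add states in Sat(¬r) with every successor in Z. Already a fixed point.
Sat(A[¬r U EF p]) = {q0, q2, q3}
AG A[¬r U EF p]: greatest fixpoint, start Z0 = {q0, q2, q3}, keep only states in Sat with every successor in Z. Z1 = {q2, q3}; fixed.
Sat(AG A[¬r U EF p]) = {q2, q3}
q1 ∉ Sat(AG A[¬r U EF p]) = {q2, q3}, so the formula does not hold at q1.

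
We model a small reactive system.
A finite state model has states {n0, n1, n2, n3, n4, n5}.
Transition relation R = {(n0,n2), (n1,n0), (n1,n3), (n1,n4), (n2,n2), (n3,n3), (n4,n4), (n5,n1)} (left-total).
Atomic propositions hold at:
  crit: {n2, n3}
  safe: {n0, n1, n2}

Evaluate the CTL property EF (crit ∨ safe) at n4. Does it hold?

No

Sat(crit ∨ safe) = {n0, n1, n2, n3}
EF (crit ∨ safe): least fixpoint, start Z0 = {n0, n1, n2, n3}, add states with some successor in Z. Z1 = {n0, n1, n2, n3, n5}; fixed.
Sat(EF (crit ∨ safe)) = {n0, n1, n2, n3, n5}
n4 ∉ Sat(EF (crit ∨ safe)) = {n0, n1, n2, n3, n5}, so the formula does not hold at n4.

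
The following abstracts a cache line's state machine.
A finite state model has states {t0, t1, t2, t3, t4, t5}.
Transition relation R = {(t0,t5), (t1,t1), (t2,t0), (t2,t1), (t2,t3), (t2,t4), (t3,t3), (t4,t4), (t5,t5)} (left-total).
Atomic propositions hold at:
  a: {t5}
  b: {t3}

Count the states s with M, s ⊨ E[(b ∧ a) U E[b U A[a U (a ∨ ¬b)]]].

5

Sat(b ∧ a) = ∅
Sat(¬b) = {t0, t1, t2, t4, t5}
Sat(a ∨ ¬b) = {t0, t1, t2, t4, t5}
A[a U (a ∨ ¬b)]: least fixpoint, start Z0 = Sat((a ∨ ¬b)) = {t0, t1, t2, t4, t5}, add states in Sat(a) with every successor in Z. Already a fixed point.
Sat(A[a U (a ∨ ¬b)]) = {t0, t1, t2, t4, t5}
E[b U A[a U (a ∨ ¬b)]]: least fixpoint, start Z0 = Sat(A[a U (a ∨ ¬b)]) = {t0, t1, t2, t4, t5}, add states in Sat(b) with some successor in Z. Already a fixed point.
Sat(E[b U A[a U (a ∨ ¬b)]]) = {t0, t1, t2, t4, t5}
E[(b ∧ a) U E[b U A[a U (a ∨ ¬b)]]]: least fixpoint, start Z0 = Sat(E[b U A[a U (a ∨ ¬b)]]) = {t0, t1, t2, t4, t5}, add states in Sat(b ∧ a) with some successor in Z. Already a fixed point.
Sat(E[(b ∧ a) U E[b U A[a U (a ∨ ¬b)]]]) = {t0, t1, t2, t4, t5}
|Sat(E[(b ∧ a) U E[b U A[a U (a ∨ ¬b)]]])| = |{t0, t1, t2, t4, t5}| = 5.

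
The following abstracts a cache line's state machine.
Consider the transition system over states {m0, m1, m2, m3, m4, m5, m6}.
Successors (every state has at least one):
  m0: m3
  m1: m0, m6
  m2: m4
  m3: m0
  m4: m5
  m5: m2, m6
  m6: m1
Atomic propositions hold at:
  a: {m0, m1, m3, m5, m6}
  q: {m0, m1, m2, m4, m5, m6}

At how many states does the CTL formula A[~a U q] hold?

6

Sat(~a) = {m2, m4}
A[~a U q]: least fixpoint, start Z0 = Sat(q) = {m0, m1, m2, m4, m5, m6}, add states in Sat(~a) with every successor in Z. Already a fixed point.
Sat(A[~a U q]) = {m0, m1, m2, m4, m5, m6}
|Sat(A[~a U q])| = |{m0, m1, m2, m4, m5, m6}| = 6.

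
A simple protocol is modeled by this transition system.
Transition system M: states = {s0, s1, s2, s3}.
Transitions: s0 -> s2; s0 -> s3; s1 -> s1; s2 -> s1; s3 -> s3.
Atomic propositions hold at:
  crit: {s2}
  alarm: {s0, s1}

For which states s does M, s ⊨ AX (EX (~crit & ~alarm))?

Sat(~crit) = {s0, s1, s3}
Sat(~alarm) = {s2, s3}
Sat(~crit & ~alarm) = {s3}
Sat(EX (~crit & ~alarm)) = {s : some successor in {s3}} = {s0, s3}
Sat(AX (EX (~crit & ~alarm))) = {s : every successor in {s0, s3}} = {s3}

{s3}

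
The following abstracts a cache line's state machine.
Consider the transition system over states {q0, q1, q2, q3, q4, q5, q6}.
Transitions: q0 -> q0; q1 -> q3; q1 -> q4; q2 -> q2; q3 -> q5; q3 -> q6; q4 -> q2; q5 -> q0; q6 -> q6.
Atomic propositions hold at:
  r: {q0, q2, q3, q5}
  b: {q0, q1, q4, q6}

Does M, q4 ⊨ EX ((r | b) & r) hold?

Yes

Sat(r | b) = {q0, q1, q2, q3, q4, q5, q6}
Sat((r | b) & r) = {q0, q2, q3, q5}
Sat(EX ((r | b) & r)) = {s : some successor in {q0, q2, q3, q5}} = {q0, q1, q2, q3, q4, q5}
q4 ∈ Sat(EX ((r | b) & r)) = {q0, q1, q2, q3, q4, q5}, so the formula holds at q4.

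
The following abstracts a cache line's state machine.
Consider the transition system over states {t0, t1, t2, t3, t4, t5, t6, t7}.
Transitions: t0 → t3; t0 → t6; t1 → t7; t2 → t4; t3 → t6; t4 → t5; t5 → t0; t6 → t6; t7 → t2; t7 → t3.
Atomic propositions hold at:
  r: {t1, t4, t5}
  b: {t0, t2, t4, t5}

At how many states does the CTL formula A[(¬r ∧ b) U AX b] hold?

Sat(¬r) = {t0, t2, t3, t6, t7}
Sat(¬r ∧ b) = {t0, t2}
Sat(AX b) = {s : every successor in {t0, t2, t4, t5}} = {t2, t4, t5}
A[(¬r ∧ b) U AX b]: least fixpoint, start Z0 = Sat(AX b) = {t2, t4, t5}, add states in Sat(¬r ∧ b) with every successor in Z. Already a fixed point.
Sat(A[(¬r ∧ b) U AX b]) = {t2, t4, t5}
|Sat(A[(¬r ∧ b) U AX b])| = |{t2, t4, t5}| = 3.

3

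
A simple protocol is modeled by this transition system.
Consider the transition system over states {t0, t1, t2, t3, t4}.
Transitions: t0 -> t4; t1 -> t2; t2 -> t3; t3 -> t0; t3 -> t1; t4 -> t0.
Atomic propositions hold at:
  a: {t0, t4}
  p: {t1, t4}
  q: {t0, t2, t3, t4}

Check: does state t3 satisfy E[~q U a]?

No

Sat(~q) = {t1}
E[~q U a]: least fixpoint, start Z0 = Sat(a) = {t0, t4}, add states in Sat(~q) with some successor in Z. Already a fixed point.
Sat(E[~q U a]) = {t0, t4}
t3 ∉ Sat(E[~q U a]) = {t0, t4}, so the formula does not hold at t3.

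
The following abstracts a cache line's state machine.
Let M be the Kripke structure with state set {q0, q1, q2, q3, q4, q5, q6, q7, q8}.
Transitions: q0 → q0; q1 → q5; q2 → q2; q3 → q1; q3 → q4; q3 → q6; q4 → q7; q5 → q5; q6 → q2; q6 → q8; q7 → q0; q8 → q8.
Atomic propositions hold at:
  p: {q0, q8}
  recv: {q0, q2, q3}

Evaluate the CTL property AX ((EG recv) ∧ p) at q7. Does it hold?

EG recv: greatest fixpoint, start Z0 = {q0, q2, q3}, keep only states in Sat with some successor in Z. Z1 = {q0, q2}; fixed.
Sat(EG recv) = {q0, q2}
Sat((EG recv) ∧ p) = {q0}
Sat(AX ((EG recv) ∧ p)) = {s : every successor in {q0}} = {q0, q7}
q7 ∈ Sat(AX ((EG recv) ∧ p)) = {q0, q7}, so the formula holds at q7.

Yes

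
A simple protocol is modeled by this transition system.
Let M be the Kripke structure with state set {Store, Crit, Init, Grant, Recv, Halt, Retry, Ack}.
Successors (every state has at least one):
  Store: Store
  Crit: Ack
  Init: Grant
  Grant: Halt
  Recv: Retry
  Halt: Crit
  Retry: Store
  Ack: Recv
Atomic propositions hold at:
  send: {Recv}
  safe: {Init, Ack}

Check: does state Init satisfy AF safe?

AF safe: least fixpoint, start Z0 = {Init, Ack}, add states with every successor in Z. Z1 = {Crit, Init, Ack}; Z2 = {Crit, Init, Halt, Ack}; Z3 = {Crit, Init, Grant, Halt, Ack}; fixed.
Sat(AF safe) = {Crit, Init, Grant, Halt, Ack}
Init ∈ Sat(AF safe) = {Crit, Init, Grant, Halt, Ack}, so the formula holds at Init.

Yes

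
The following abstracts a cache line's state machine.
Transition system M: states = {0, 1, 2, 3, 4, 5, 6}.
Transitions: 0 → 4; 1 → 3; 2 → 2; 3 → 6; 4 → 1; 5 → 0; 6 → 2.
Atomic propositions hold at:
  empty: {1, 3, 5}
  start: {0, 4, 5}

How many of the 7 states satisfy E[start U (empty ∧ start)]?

Sat(empty ∧ start) = {5}
E[start U (empty ∧ start)]: least fixpoint, start Z0 = Sat((empty ∧ start)) = {5}, add states in Sat(start) with some successor in Z. Already a fixed point.
Sat(E[start U (empty ∧ start)]) = {5}
|Sat(E[start U (empty ∧ start)])| = |{5}| = 1.

1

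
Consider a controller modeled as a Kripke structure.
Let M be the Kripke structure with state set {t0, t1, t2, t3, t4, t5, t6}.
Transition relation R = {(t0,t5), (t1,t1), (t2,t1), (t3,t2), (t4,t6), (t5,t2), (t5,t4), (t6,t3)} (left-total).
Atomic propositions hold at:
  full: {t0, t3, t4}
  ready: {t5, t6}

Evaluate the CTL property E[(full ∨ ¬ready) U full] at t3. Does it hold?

Yes

Sat(¬ready) = {t0, t1, t2, t3, t4}
Sat(full ∨ ¬ready) = {t0, t1, t2, t3, t4}
E[(full ∨ ¬ready) U full]: least fixpoint, start Z0 = Sat(full) = {t0, t3, t4}, add states in Sat(full ∨ ¬ready) with some successor in Z. Already a fixed point.
Sat(E[(full ∨ ¬ready) U full]) = {t0, t3, t4}
t3 ∈ Sat(E[(full ∨ ¬ready) U full]) = {t0, t3, t4}, so the formula holds at t3.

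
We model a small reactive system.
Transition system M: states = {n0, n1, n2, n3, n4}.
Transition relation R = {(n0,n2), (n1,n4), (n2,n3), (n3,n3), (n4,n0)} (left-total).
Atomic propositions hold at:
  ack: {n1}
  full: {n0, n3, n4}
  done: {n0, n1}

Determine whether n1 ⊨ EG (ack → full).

Sat(ack → full) = {n0, n2, n3, n4}
EG (ack → full): greatest fixpoint, start Z0 = {n0, n2, n3, n4}, keep only states in Sat with some successor in Z. Already a fixed point.
Sat(EG (ack → full)) = {n0, n2, n3, n4}
n1 ∉ Sat(EG (ack → full)) = {n0, n2, n3, n4}, so the formula does not hold at n1.

No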